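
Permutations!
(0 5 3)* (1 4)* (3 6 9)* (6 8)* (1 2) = (0 5 8 6 9 3)(1 4 2) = [5, 4, 1, 0, 2, 8, 9, 7, 6, 3]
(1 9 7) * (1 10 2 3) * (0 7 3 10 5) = (0 7 5)(1 9 3)(2 10) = [7, 9, 10, 1, 4, 0, 6, 5, 8, 3, 2]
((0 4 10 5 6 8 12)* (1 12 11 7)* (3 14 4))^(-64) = (0 11 10)(1 6 14)(3 7 5)(4 12 8)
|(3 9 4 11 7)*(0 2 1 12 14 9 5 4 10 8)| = |(0 2 1 12 14 9 10 8)(3 5 4 11 7)| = 40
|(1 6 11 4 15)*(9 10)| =|(1 6 11 4 15)(9 10)| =10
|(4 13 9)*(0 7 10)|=3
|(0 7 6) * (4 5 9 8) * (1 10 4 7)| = 9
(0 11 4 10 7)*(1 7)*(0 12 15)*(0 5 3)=(0 11 4 10 1 7 12 15 5 3)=[11, 7, 2, 0, 10, 3, 6, 12, 8, 9, 1, 4, 15, 13, 14, 5]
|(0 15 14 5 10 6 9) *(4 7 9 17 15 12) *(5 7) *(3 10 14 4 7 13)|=|(0 12 7 9)(3 10 6 17 15 4 5 14 13)|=36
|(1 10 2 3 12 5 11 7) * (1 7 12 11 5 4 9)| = |(1 10 2 3 11 12 4 9)| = 8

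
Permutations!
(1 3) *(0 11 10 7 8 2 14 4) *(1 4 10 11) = (0 1 3 4)(2 14 10 7 8) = [1, 3, 14, 4, 0, 5, 6, 8, 2, 9, 7, 11, 12, 13, 10]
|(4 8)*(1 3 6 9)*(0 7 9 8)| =|(0 7 9 1 3 6 8 4)| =8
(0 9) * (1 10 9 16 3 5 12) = (0 16 3 5 12 1 10 9) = [16, 10, 2, 5, 4, 12, 6, 7, 8, 0, 9, 11, 1, 13, 14, 15, 3]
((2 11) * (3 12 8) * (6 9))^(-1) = (2 11)(3 8 12)(6 9)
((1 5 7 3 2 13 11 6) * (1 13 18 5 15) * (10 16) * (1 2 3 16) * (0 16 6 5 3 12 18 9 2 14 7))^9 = (18)(0 11 6 14 1 16 5 13 7 15 10)(2 9)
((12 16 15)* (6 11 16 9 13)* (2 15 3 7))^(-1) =(2 7 3 16 11 6 13 9 12 15)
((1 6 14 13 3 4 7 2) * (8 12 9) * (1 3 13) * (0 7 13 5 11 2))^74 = ((0 7)(1 6 14)(2 3 4 13 5 11)(8 12 9))^74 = (1 14 6)(2 4 5)(3 13 11)(8 9 12)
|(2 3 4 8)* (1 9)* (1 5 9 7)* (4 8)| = |(1 7)(2 3 8)(5 9)| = 6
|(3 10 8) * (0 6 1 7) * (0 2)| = 15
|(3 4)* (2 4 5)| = |(2 4 3 5)| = 4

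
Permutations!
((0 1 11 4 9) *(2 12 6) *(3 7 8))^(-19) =(0 1 11 4 9)(2 6 12)(3 8 7)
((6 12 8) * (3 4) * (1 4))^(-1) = ((1 4 3)(6 12 8))^(-1) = (1 3 4)(6 8 12)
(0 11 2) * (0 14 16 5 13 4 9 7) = (0 11 2 14 16 5 13 4 9 7) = [11, 1, 14, 3, 9, 13, 6, 0, 8, 7, 10, 2, 12, 4, 16, 15, 5]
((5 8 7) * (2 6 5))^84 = ((2 6 5 8 7))^84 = (2 7 8 5 6)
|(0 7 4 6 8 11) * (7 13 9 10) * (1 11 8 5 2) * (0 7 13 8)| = |(0 8)(1 11 7 4 6 5 2)(9 10 13)| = 42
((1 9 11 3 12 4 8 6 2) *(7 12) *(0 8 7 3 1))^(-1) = ((0 8 6 2)(1 9 11)(4 7 12))^(-1) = (0 2 6 8)(1 11 9)(4 12 7)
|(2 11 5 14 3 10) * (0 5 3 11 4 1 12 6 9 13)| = 13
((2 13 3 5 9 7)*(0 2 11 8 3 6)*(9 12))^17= ((0 2 13 6)(3 5 12 9 7 11 8))^17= (0 2 13 6)(3 9 8 12 11 5 7)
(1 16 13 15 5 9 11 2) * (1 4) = (1 16 13 15 5 9 11 2 4) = [0, 16, 4, 3, 1, 9, 6, 7, 8, 11, 10, 2, 12, 15, 14, 5, 13]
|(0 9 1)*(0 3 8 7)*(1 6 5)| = 8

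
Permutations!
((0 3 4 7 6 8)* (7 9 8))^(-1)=(0 8 9 4 3)(6 7)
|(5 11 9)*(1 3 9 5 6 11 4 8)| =|(1 3 9 6 11 5 4 8)| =8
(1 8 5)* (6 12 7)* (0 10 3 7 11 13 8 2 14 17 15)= (0 10 3 7 6 12 11 13 8 5 1 2 14 17 15)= [10, 2, 14, 7, 4, 1, 12, 6, 5, 9, 3, 13, 11, 8, 17, 0, 16, 15]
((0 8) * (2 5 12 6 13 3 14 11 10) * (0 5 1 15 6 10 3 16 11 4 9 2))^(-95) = ((0 8 5 12 10)(1 15 6 13 16 11 3 14 4 9 2))^(-95) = (1 16 4 15 11 9 6 3 2 13 14)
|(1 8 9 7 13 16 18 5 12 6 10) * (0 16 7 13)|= |(0 16 18 5 12 6 10 1 8 9 13 7)|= 12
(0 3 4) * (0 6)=(0 3 4 6)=[3, 1, 2, 4, 6, 5, 0]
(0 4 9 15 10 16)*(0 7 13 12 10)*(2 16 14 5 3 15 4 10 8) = [10, 1, 16, 15, 9, 3, 6, 13, 2, 4, 14, 11, 8, 12, 5, 0, 7] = (0 10 14 5 3 15)(2 16 7 13 12 8)(4 9)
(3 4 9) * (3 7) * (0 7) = (0 7 3 4 9) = [7, 1, 2, 4, 9, 5, 6, 3, 8, 0]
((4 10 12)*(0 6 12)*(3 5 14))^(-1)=((0 6 12 4 10)(3 5 14))^(-1)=(0 10 4 12 6)(3 14 5)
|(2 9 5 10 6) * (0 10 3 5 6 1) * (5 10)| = |(0 5 3 10 1)(2 9 6)| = 15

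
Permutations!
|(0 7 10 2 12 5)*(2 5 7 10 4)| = |(0 10 5)(2 12 7 4)| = 12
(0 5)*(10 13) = (0 5)(10 13) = [5, 1, 2, 3, 4, 0, 6, 7, 8, 9, 13, 11, 12, 10]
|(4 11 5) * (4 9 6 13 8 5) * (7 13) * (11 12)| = 6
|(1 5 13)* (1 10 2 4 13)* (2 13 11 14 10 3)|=|(1 5)(2 4 11 14 10 13 3)|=14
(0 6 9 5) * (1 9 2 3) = (0 6 2 3 1 9 5) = [6, 9, 3, 1, 4, 0, 2, 7, 8, 5]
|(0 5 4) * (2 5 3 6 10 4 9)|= 15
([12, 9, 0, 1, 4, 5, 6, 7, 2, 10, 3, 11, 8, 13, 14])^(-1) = (14)(0 2 8 12)(1 3 10 9)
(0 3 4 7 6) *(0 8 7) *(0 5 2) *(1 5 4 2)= (0 3 2)(1 5)(6 8 7)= [3, 5, 0, 2, 4, 1, 8, 6, 7]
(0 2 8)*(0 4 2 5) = (0 5)(2 8 4) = [5, 1, 8, 3, 2, 0, 6, 7, 4]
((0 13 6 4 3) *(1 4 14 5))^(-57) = ((0 13 6 14 5 1 4 3))^(-57) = (0 3 4 1 5 14 6 13)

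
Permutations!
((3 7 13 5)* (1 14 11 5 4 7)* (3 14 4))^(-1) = (1 3 13 7 4)(5 11 14)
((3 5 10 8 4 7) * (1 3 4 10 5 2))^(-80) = (10)(1 3 2)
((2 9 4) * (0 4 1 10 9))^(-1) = ((0 4 2)(1 10 9))^(-1) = (0 2 4)(1 9 10)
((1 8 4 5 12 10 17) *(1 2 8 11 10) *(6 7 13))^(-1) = ((1 11 10 17 2 8 4 5 12)(6 7 13))^(-1) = (1 12 5 4 8 2 17 10 11)(6 13 7)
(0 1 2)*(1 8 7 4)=[8, 2, 0, 3, 1, 5, 6, 4, 7]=(0 8 7 4 1 2)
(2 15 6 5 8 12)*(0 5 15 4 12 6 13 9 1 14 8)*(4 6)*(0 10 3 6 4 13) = [5, 14, 4, 6, 12, 10, 15, 7, 13, 1, 3, 11, 2, 9, 8, 0] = (0 5 10 3 6 15)(1 14 8 13 9)(2 4 12)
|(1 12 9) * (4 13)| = 6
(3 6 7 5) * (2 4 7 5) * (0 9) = (0 9)(2 4 7)(3 6 5) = [9, 1, 4, 6, 7, 3, 5, 2, 8, 0]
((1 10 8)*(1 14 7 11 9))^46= (1 7 10 11 8 9 14)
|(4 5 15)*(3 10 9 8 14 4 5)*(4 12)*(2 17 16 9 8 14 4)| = |(2 17 16 9 14 12)(3 10 8 4)(5 15)| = 12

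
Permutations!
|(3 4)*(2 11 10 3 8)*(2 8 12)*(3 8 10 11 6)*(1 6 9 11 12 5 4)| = |(1 6 3)(2 9 11 12)(4 5)(8 10)| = 12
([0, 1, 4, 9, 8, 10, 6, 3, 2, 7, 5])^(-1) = (2 8 4)(3 7 9)(5 10)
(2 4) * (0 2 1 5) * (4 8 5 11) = (0 2 8 5)(1 11 4) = [2, 11, 8, 3, 1, 0, 6, 7, 5, 9, 10, 4]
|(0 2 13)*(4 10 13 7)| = |(0 2 7 4 10 13)| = 6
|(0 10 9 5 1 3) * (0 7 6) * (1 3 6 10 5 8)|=9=|(0 5 3 7 10 9 8 1 6)|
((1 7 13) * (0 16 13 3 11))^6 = (0 11 3 7 1 13 16)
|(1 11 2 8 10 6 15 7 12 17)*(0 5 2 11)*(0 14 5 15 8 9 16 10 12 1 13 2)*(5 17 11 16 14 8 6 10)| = 45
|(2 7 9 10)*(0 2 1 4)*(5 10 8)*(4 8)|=20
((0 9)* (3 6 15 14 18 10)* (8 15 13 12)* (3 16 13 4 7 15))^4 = (3 15 16)(4 18 12)(6 14 13)(7 10 8)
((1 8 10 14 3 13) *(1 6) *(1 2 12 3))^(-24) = (14)(2 12 3 13 6) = ((1 8 10 14)(2 12 3 13 6))^(-24)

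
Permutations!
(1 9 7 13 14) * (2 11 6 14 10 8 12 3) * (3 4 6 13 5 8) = (1 9 7 5 8 12 4 6 14)(2 11 13 10 3) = [0, 9, 11, 2, 6, 8, 14, 5, 12, 7, 3, 13, 4, 10, 1]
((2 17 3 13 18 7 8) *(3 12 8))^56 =((2 17 12 8)(3 13 18 7))^56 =(18)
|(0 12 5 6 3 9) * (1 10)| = |(0 12 5 6 3 9)(1 10)| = 6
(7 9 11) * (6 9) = [0, 1, 2, 3, 4, 5, 9, 6, 8, 11, 10, 7] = (6 9 11 7)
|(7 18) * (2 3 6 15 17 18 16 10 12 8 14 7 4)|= 42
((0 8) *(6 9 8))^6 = (0 9)(6 8)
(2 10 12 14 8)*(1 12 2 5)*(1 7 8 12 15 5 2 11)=(1 15 5 7 8 2 10 11)(12 14)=[0, 15, 10, 3, 4, 7, 6, 8, 2, 9, 11, 1, 14, 13, 12, 5]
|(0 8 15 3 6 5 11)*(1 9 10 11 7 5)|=|(0 8 15 3 6 1 9 10 11)(5 7)|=18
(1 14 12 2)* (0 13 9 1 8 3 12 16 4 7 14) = (0 13 9 1)(2 8 3 12)(4 7 14 16) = [13, 0, 8, 12, 7, 5, 6, 14, 3, 1, 10, 11, 2, 9, 16, 15, 4]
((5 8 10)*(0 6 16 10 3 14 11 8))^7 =(0 16 5 6 10)(3 8 11 14)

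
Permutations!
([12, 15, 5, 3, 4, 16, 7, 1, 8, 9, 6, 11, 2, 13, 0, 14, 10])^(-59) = (0 7 5 14 6 2 15 10 12 1 16)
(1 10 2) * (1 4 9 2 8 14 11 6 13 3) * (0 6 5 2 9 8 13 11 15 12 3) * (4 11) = (0 6 4 8 14 15 12 3 1 10 13)(2 11 5) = [6, 10, 11, 1, 8, 2, 4, 7, 14, 9, 13, 5, 3, 0, 15, 12]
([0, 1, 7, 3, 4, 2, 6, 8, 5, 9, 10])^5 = (10)(2 7 8 5)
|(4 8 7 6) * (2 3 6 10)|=7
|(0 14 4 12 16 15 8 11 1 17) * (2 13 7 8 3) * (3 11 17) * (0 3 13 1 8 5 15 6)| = 30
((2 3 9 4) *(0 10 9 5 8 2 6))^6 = (0 10 9 4 6)(2 5)(3 8)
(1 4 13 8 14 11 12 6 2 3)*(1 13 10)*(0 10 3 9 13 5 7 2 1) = (0 10)(1 4 3 5 7 2 9 13 8 14 11 12 6) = [10, 4, 9, 5, 3, 7, 1, 2, 14, 13, 0, 12, 6, 8, 11]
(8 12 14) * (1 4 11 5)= (1 4 11 5)(8 12 14)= [0, 4, 2, 3, 11, 1, 6, 7, 12, 9, 10, 5, 14, 13, 8]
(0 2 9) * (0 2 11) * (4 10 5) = [11, 1, 9, 3, 10, 4, 6, 7, 8, 2, 5, 0] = (0 11)(2 9)(4 10 5)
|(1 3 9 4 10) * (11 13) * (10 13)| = 7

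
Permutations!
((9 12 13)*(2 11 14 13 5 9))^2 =((2 11 14 13)(5 9 12))^2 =(2 14)(5 12 9)(11 13)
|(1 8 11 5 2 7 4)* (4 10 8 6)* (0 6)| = |(0 6 4 1)(2 7 10 8 11 5)| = 12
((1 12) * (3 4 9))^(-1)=(1 12)(3 9 4)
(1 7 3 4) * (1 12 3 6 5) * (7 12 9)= (1 12 3 4 9 7 6 5)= [0, 12, 2, 4, 9, 1, 5, 6, 8, 7, 10, 11, 3]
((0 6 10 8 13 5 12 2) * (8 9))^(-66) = ((0 6 10 9 8 13 5 12 2))^(-66) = (0 5 9)(2 13 10)(6 12 8)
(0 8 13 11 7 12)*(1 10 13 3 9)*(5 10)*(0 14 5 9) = (0 8 3)(1 9)(5 10 13 11 7 12 14) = [8, 9, 2, 0, 4, 10, 6, 12, 3, 1, 13, 7, 14, 11, 5]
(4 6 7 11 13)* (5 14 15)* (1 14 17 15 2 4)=(1 14 2 4 6 7 11 13)(5 17 15)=[0, 14, 4, 3, 6, 17, 7, 11, 8, 9, 10, 13, 12, 1, 2, 5, 16, 15]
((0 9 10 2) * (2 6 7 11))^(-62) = ((0 9 10 6 7 11 2))^(-62) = (0 9 10 6 7 11 2)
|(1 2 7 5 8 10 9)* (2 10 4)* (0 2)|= |(0 2 7 5 8 4)(1 10 9)|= 6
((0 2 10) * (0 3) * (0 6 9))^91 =(0 2 10 3 6 9)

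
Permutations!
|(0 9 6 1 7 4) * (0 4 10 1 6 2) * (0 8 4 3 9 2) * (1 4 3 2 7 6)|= |(0 7 10 4 2 8 3 9)(1 6)|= 8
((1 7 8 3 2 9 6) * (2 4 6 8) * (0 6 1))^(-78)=((0 6)(1 7 2 9 8 3 4))^(-78)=(1 4 3 8 9 2 7)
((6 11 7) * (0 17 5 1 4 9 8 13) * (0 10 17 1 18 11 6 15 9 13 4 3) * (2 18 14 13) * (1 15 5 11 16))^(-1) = ((0 15 9 8 4 2 18 16 1 3)(5 14 13 10 17 11 7))^(-1) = (0 3 1 16 18 2 4 8 9 15)(5 7 11 17 10 13 14)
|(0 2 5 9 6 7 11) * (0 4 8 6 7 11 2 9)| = |(0 9 7 2 5)(4 8 6 11)| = 20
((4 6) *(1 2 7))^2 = ((1 2 7)(4 6))^2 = (1 7 2)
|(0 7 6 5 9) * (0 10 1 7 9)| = |(0 9 10 1 7 6 5)| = 7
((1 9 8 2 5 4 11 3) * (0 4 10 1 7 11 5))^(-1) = (0 2 8 9 1 10 5 4)(3 11 7)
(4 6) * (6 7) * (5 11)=(4 7 6)(5 11)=[0, 1, 2, 3, 7, 11, 4, 6, 8, 9, 10, 5]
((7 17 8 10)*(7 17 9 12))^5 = (7 12 9)(8 17 10)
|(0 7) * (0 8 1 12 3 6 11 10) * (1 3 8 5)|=10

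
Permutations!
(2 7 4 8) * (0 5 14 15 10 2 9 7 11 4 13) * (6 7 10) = [5, 1, 11, 3, 8, 14, 7, 13, 9, 10, 2, 4, 12, 0, 15, 6] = (0 5 14 15 6 7 13)(2 11 4 8 9 10)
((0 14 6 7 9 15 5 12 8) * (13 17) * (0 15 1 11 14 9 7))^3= (0 11)(1 6)(5 15 8 12)(9 14)(13 17)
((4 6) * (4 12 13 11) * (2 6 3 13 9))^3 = (2 9 12 6)(3 4 11 13)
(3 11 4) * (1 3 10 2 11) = (1 3)(2 11 4 10) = [0, 3, 11, 1, 10, 5, 6, 7, 8, 9, 2, 4]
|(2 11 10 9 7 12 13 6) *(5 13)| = 9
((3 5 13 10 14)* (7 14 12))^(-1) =((3 5 13 10 12 7 14))^(-1) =(3 14 7 12 10 13 5)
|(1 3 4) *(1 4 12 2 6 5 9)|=7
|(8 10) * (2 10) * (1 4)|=6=|(1 4)(2 10 8)|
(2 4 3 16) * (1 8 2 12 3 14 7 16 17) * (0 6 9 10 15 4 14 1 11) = (0 6 9 10 15 4 1 8 2 14 7 16 12 3 17 11) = [6, 8, 14, 17, 1, 5, 9, 16, 2, 10, 15, 0, 3, 13, 7, 4, 12, 11]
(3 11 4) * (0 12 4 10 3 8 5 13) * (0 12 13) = (0 13 12 4 8 5)(3 11 10) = [13, 1, 2, 11, 8, 0, 6, 7, 5, 9, 3, 10, 4, 12]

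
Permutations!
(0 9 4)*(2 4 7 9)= (0 2 4)(7 9)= [2, 1, 4, 3, 0, 5, 6, 9, 8, 7]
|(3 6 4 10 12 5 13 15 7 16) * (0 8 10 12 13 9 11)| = |(0 8 10 13 15 7 16 3 6 4 12 5 9 11)| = 14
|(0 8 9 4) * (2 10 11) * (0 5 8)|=|(2 10 11)(4 5 8 9)|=12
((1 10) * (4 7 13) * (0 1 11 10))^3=((0 1)(4 7 13)(10 11))^3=(13)(0 1)(10 11)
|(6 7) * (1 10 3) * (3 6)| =|(1 10 6 7 3)| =5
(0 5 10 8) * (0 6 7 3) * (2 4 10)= (0 5 2 4 10 8 6 7 3)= [5, 1, 4, 0, 10, 2, 7, 3, 6, 9, 8]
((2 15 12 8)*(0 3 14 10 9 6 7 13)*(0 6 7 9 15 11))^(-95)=((0 3 14 10 15 12 8 2 11)(6 9 7 13))^(-95)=(0 15 11 10 2 14 8 3 12)(6 9 7 13)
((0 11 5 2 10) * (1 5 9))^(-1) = (0 10 2 5 1 9 11)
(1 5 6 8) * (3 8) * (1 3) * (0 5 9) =(0 5 6 1 9)(3 8) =[5, 9, 2, 8, 4, 6, 1, 7, 3, 0]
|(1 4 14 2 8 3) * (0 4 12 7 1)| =6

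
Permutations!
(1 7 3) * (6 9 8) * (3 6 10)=(1 7 6 9 8 10 3)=[0, 7, 2, 1, 4, 5, 9, 6, 10, 8, 3]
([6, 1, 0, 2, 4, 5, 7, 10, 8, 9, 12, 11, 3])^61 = (0 3 10 6 2 12 7)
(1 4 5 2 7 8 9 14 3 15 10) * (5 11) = (1 4 11 5 2 7 8 9 14 3 15 10) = [0, 4, 7, 15, 11, 2, 6, 8, 9, 14, 1, 5, 12, 13, 3, 10]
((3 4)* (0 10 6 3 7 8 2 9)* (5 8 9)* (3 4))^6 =((0 10 6 4 7 9)(2 5 8))^6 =(10)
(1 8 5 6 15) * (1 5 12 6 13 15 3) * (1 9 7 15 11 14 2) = [0, 8, 1, 9, 4, 13, 3, 15, 12, 7, 10, 14, 6, 11, 2, 5] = (1 8 12 6 3 9 7 15 5 13 11 14 2)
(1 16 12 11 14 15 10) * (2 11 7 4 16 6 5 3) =(1 6 5 3 2 11 14 15 10)(4 16 12 7) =[0, 6, 11, 2, 16, 3, 5, 4, 8, 9, 1, 14, 7, 13, 15, 10, 12]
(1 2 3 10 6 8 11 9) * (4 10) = (1 2 3 4 10 6 8 11 9) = [0, 2, 3, 4, 10, 5, 8, 7, 11, 1, 6, 9]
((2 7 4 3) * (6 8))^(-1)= (2 3 4 7)(6 8)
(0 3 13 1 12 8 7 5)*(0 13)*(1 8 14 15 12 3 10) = [10, 3, 2, 0, 4, 13, 6, 5, 7, 9, 1, 11, 14, 8, 15, 12] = (0 10 1 3)(5 13 8 7)(12 14 15)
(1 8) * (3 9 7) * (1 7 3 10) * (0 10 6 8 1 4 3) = (0 10 4 3 9)(6 8 7) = [10, 1, 2, 9, 3, 5, 8, 6, 7, 0, 4]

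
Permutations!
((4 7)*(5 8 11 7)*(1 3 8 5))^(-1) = ((1 3 8 11 7 4))^(-1) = (1 4 7 11 8 3)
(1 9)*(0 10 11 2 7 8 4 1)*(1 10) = [1, 9, 7, 3, 10, 5, 6, 8, 4, 0, 11, 2] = (0 1 9)(2 7 8 4 10 11)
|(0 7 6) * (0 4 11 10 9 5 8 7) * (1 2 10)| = 10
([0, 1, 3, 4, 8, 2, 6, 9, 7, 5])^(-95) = (2 8 5 4 9 3 7)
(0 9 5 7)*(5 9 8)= (9)(0 8 5 7)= [8, 1, 2, 3, 4, 7, 6, 0, 5, 9]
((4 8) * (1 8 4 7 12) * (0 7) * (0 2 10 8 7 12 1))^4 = (12)(2 10 8)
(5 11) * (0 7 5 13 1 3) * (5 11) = (0 7 11 13 1 3) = [7, 3, 2, 0, 4, 5, 6, 11, 8, 9, 10, 13, 12, 1]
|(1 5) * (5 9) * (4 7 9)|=5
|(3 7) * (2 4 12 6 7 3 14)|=|(2 4 12 6 7 14)|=6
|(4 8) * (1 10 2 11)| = 4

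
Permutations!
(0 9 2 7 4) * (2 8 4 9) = [2, 1, 7, 3, 0, 5, 6, 9, 4, 8] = (0 2 7 9 8 4)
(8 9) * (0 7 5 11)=[7, 1, 2, 3, 4, 11, 6, 5, 9, 8, 10, 0]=(0 7 5 11)(8 9)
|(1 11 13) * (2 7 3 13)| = 6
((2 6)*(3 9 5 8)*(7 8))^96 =((2 6)(3 9 5 7 8))^96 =(3 9 5 7 8)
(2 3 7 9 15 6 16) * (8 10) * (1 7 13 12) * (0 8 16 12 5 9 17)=(0 8 10 16 2 3 13 5 9 15 6 12 1 7 17)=[8, 7, 3, 13, 4, 9, 12, 17, 10, 15, 16, 11, 1, 5, 14, 6, 2, 0]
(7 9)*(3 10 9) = [0, 1, 2, 10, 4, 5, 6, 3, 8, 7, 9] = (3 10 9 7)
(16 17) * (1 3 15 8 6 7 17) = (1 3 15 8 6 7 17 16) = [0, 3, 2, 15, 4, 5, 7, 17, 6, 9, 10, 11, 12, 13, 14, 8, 1, 16]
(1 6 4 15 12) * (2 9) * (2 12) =[0, 6, 9, 3, 15, 5, 4, 7, 8, 12, 10, 11, 1, 13, 14, 2] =(1 6 4 15 2 9 12)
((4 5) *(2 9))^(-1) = ((2 9)(4 5))^(-1) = (2 9)(4 5)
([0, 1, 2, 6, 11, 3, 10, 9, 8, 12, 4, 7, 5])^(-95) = [0, 1, 2, 11, 12, 4, 7, 3, 8, 6, 9, 5, 10]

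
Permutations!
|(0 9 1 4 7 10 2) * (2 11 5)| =9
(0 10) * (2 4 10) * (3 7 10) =(0 2 4 3 7 10) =[2, 1, 4, 7, 3, 5, 6, 10, 8, 9, 0]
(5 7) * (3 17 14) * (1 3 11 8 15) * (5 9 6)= (1 3 17 14 11 8 15)(5 7 9 6)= [0, 3, 2, 17, 4, 7, 5, 9, 15, 6, 10, 8, 12, 13, 11, 1, 16, 14]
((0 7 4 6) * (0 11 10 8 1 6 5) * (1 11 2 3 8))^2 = (0 4)(1 2 8 10 6 3 11)(5 7)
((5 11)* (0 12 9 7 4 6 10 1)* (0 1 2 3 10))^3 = (0 7)(4 12)(5 11)(6 9)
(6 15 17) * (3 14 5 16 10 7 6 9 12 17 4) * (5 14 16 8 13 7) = (3 16 10 5 8 13 7 6 15 4)(9 12 17) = [0, 1, 2, 16, 3, 8, 15, 6, 13, 12, 5, 11, 17, 7, 14, 4, 10, 9]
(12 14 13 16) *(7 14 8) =(7 14 13 16 12 8) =[0, 1, 2, 3, 4, 5, 6, 14, 7, 9, 10, 11, 8, 16, 13, 15, 12]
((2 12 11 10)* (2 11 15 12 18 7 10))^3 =(2 10 18 11 7)(12 15)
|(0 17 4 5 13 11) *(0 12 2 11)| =15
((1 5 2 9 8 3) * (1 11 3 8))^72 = ((1 5 2 9)(3 11))^72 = (11)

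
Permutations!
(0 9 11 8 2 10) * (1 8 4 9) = (0 1 8 2 10)(4 9 11) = [1, 8, 10, 3, 9, 5, 6, 7, 2, 11, 0, 4]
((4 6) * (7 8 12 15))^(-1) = (4 6)(7 15 12 8)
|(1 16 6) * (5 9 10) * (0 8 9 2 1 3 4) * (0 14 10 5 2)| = |(0 8 9 5)(1 16 6 3 4 14 10 2)| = 8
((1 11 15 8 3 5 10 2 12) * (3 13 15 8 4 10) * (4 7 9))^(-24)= (1 2 4 7 13 11 12 10 9 15 8)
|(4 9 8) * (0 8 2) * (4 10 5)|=7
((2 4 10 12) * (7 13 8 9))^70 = (2 10)(4 12)(7 8)(9 13)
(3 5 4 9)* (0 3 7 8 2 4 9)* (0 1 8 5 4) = (0 3 4 1 8 2)(5 9 7) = [3, 8, 0, 4, 1, 9, 6, 5, 2, 7]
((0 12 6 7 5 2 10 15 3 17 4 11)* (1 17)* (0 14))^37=(0 1 5 14 3 7 11 15 6 4 10 12 17 2)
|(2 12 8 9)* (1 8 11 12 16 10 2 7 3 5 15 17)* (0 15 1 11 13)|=6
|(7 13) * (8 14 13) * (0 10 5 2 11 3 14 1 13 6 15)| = |(0 10 5 2 11 3 14 6 15)(1 13 7 8)| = 36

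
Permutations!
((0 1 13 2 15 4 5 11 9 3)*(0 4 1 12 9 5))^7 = ((0 12 9 3 4)(1 13 2 15)(5 11))^7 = (0 9 4 12 3)(1 15 2 13)(5 11)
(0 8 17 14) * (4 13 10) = (0 8 17 14)(4 13 10) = [8, 1, 2, 3, 13, 5, 6, 7, 17, 9, 4, 11, 12, 10, 0, 15, 16, 14]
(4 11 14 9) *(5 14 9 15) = (4 11 9)(5 14 15) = [0, 1, 2, 3, 11, 14, 6, 7, 8, 4, 10, 9, 12, 13, 15, 5]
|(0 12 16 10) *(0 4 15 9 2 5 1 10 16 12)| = 7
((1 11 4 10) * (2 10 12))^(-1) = (1 10 2 12 4 11)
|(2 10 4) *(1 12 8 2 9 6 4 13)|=|(1 12 8 2 10 13)(4 9 6)|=6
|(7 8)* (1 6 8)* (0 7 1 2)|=|(0 7 2)(1 6 8)|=3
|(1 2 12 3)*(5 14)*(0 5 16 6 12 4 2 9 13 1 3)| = |(0 5 14 16 6 12)(1 9 13)(2 4)| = 6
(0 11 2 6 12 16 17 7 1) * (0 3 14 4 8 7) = [11, 3, 6, 14, 8, 5, 12, 1, 7, 9, 10, 2, 16, 13, 4, 15, 17, 0] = (0 11 2 6 12 16 17)(1 3 14 4 8 7)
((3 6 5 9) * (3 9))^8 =(9)(3 5 6)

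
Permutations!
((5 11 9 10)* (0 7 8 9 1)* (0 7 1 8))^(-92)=(0 1 7)(5 9 11 10 8)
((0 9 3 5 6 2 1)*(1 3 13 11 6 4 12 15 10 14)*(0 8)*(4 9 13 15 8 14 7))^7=((0 13 11 6 2 3 5 9 15 10 7 4 12 8)(1 14))^7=(0 9)(1 14)(2 4)(3 12)(5 8)(6 7)(10 11)(13 15)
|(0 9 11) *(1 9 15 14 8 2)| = |(0 15 14 8 2 1 9 11)| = 8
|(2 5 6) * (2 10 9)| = 5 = |(2 5 6 10 9)|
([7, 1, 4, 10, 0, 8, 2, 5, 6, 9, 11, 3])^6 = (11)(0 4 2 6 8 5 7)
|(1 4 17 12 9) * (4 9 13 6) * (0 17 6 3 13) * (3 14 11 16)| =30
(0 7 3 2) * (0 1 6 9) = (0 7 3 2 1 6 9) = [7, 6, 1, 2, 4, 5, 9, 3, 8, 0]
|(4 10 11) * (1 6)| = 6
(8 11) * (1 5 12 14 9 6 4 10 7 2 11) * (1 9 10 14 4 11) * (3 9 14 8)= (1 5 12 4 8 14 10 7 2)(3 9 6 11)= [0, 5, 1, 9, 8, 12, 11, 2, 14, 6, 7, 3, 4, 13, 10]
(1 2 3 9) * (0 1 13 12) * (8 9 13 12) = [1, 2, 3, 13, 4, 5, 6, 7, 9, 12, 10, 11, 0, 8] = (0 1 2 3 13 8 9 12)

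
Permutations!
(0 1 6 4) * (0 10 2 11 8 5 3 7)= (0 1 6 4 10 2 11 8 5 3 7)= [1, 6, 11, 7, 10, 3, 4, 0, 5, 9, 2, 8]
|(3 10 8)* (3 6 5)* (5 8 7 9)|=10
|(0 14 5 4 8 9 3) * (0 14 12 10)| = 6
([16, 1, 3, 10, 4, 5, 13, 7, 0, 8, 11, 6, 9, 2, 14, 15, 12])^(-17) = (0 9 16 8 12)(2 3 10 11 6 13)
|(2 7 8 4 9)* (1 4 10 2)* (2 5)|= 15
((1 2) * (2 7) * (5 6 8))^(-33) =(8)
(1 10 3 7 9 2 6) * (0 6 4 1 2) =(0 6 2 4 1 10 3 7 9) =[6, 10, 4, 7, 1, 5, 2, 9, 8, 0, 3]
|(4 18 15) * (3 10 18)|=|(3 10 18 15 4)|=5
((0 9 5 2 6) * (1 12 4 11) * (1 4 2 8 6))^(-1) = ((0 9 5 8 6)(1 12 2)(4 11))^(-1) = (0 6 8 5 9)(1 2 12)(4 11)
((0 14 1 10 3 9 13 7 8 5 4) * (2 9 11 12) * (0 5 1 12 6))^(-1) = ((0 14 12 2 9 13 7 8 1 10 3 11 6)(4 5))^(-1) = (0 6 11 3 10 1 8 7 13 9 2 12 14)(4 5)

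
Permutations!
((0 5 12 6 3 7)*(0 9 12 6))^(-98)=((0 5 6 3 7 9 12))^(-98)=(12)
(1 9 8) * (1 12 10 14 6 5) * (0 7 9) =(0 7 9 8 12 10 14 6 5 1) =[7, 0, 2, 3, 4, 1, 5, 9, 12, 8, 14, 11, 10, 13, 6]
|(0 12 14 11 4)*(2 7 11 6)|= 8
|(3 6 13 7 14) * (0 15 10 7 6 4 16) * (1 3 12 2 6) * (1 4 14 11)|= 14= |(0 15 10 7 11 1 3 14 12 2 6 13 4 16)|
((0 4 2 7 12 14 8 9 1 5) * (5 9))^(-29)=(0 7 8 4 12 5 2 14)(1 9)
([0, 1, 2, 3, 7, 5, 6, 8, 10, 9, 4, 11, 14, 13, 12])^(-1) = (4 10 8 7)(12 14)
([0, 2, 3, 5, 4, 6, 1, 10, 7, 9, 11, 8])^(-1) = [0, 6, 1, 2, 4, 3, 5, 8, 11, 9, 7, 10]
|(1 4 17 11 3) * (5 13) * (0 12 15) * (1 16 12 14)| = 10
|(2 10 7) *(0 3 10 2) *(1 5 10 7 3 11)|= |(0 11 1 5 10 3 7)|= 7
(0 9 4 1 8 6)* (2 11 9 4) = (0 4 1 8 6)(2 11 9) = [4, 8, 11, 3, 1, 5, 0, 7, 6, 2, 10, 9]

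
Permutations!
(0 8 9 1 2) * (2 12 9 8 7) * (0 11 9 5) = (0 7 2 11 9 1 12 5) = [7, 12, 11, 3, 4, 0, 6, 2, 8, 1, 10, 9, 5]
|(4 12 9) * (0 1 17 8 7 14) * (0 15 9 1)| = |(1 17 8 7 14 15 9 4 12)| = 9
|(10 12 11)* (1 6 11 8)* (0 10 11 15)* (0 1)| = 12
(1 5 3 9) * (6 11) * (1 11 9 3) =(1 5)(6 9 11) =[0, 5, 2, 3, 4, 1, 9, 7, 8, 11, 10, 6]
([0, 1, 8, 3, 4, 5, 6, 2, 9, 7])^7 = (2 7 9 8)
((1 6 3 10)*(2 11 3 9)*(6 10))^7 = ((1 10)(2 11 3 6 9))^7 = (1 10)(2 3 9 11 6)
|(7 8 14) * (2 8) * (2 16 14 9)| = 3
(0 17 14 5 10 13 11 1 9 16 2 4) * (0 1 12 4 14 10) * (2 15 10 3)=(0 17 3 2 14 5)(1 9 16 15 10 13 11 12 4)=[17, 9, 14, 2, 1, 0, 6, 7, 8, 16, 13, 12, 4, 11, 5, 10, 15, 3]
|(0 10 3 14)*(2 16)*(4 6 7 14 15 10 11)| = |(0 11 4 6 7 14)(2 16)(3 15 10)| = 6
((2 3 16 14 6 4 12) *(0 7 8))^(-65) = (0 7 8)(2 4 14 3 12 6 16)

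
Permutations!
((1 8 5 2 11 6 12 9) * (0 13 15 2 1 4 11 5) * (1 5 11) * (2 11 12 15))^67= (0 12 1 13 9 8 2 4)(6 15 11)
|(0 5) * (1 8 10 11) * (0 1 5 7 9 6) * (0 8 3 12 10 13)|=6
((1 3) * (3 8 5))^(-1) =(1 3 5 8)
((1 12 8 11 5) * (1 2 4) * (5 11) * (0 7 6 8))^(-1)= ((0 7 6 8 5 2 4 1 12))^(-1)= (0 12 1 4 2 5 8 6 7)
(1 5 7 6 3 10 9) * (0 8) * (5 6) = (0 8)(1 6 3 10 9)(5 7) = [8, 6, 2, 10, 4, 7, 3, 5, 0, 1, 9]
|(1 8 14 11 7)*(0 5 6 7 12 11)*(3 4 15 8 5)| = 12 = |(0 3 4 15 8 14)(1 5 6 7)(11 12)|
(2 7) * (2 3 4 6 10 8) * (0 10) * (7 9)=(0 10 8 2 9 7 3 4 6)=[10, 1, 9, 4, 6, 5, 0, 3, 2, 7, 8]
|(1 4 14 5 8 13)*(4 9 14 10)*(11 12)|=6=|(1 9 14 5 8 13)(4 10)(11 12)|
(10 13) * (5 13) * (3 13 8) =(3 13 10 5 8) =[0, 1, 2, 13, 4, 8, 6, 7, 3, 9, 5, 11, 12, 10]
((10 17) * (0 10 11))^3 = ((0 10 17 11))^3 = (0 11 17 10)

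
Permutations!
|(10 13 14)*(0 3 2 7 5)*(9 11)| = |(0 3 2 7 5)(9 11)(10 13 14)| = 30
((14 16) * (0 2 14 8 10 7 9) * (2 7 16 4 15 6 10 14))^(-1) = ((0 7 9)(4 15 6 10 16 8 14))^(-1) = (0 9 7)(4 14 8 16 10 6 15)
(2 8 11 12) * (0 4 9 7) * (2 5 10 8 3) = (0 4 9 7)(2 3)(5 10 8 11 12) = [4, 1, 3, 2, 9, 10, 6, 0, 11, 7, 8, 12, 5]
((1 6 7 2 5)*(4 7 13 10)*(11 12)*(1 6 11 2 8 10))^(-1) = (1 13 6 5 2 12 11)(4 10 8 7)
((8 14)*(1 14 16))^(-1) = ((1 14 8 16))^(-1) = (1 16 8 14)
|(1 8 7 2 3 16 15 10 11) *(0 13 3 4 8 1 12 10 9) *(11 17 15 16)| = |(0 13 3 11 12 10 17 15 9)(2 4 8 7)| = 36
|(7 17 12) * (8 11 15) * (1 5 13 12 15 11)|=8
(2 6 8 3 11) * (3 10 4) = (2 6 8 10 4 3 11) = [0, 1, 6, 11, 3, 5, 8, 7, 10, 9, 4, 2]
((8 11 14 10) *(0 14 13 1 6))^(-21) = (0 8 1 14 11 6 10 13)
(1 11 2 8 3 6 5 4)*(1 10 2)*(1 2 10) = (1 11 2 8 3 6 5 4) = [0, 11, 8, 6, 1, 4, 5, 7, 3, 9, 10, 2]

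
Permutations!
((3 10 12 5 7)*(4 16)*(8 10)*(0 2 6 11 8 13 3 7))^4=(16)(0 8)(2 10)(5 11)(6 12)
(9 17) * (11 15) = [0, 1, 2, 3, 4, 5, 6, 7, 8, 17, 10, 15, 12, 13, 14, 11, 16, 9] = (9 17)(11 15)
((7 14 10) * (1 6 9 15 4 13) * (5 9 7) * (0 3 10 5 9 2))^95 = ((0 3 10 9 15 4 13 1 6 7 14 5 2))^95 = (0 15 6 2 9 1 5 10 13 14 3 4 7)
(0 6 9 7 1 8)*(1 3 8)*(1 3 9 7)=[6, 3, 2, 8, 4, 5, 7, 9, 0, 1]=(0 6 7 9 1 3 8)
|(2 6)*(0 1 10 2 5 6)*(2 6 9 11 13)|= |(0 1 10 6 5 9 11 13 2)|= 9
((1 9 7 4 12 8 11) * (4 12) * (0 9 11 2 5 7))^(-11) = ((0 9)(1 11)(2 5 7 12 8))^(-11) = (0 9)(1 11)(2 8 12 7 5)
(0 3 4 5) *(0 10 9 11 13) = (0 3 4 5 10 9 11 13) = [3, 1, 2, 4, 5, 10, 6, 7, 8, 11, 9, 13, 12, 0]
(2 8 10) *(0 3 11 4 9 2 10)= [3, 1, 8, 11, 9, 5, 6, 7, 0, 2, 10, 4]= (0 3 11 4 9 2 8)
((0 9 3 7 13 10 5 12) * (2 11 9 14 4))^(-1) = ((0 14 4 2 11 9 3 7 13 10 5 12))^(-1) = (0 12 5 10 13 7 3 9 11 2 4 14)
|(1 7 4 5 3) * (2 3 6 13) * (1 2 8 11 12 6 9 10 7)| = 10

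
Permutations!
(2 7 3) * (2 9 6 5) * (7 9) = [0, 1, 9, 7, 4, 2, 5, 3, 8, 6] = (2 9 6 5)(3 7)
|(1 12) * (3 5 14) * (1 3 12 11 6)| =12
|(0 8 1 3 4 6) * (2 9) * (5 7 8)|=8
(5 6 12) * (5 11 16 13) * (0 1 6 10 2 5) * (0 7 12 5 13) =(0 1 6 5 10 2 13 7 12 11 16) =[1, 6, 13, 3, 4, 10, 5, 12, 8, 9, 2, 16, 11, 7, 14, 15, 0]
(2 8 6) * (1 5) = (1 5)(2 8 6) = [0, 5, 8, 3, 4, 1, 2, 7, 6]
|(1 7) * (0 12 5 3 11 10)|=6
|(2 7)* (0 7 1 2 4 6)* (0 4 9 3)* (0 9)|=|(0 7)(1 2)(3 9)(4 6)|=2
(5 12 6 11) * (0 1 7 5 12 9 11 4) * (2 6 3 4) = (0 1 7 5 9 11 12 3 4)(2 6) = [1, 7, 6, 4, 0, 9, 2, 5, 8, 11, 10, 12, 3]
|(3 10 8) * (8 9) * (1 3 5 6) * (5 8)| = 6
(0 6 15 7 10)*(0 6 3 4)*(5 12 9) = (0 3 4)(5 12 9)(6 15 7 10) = [3, 1, 2, 4, 0, 12, 15, 10, 8, 5, 6, 11, 9, 13, 14, 7]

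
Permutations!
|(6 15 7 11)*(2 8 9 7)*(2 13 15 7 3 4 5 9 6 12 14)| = 28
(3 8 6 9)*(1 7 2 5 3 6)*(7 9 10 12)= (1 9 6 10 12 7 2 5 3 8)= [0, 9, 5, 8, 4, 3, 10, 2, 1, 6, 12, 11, 7]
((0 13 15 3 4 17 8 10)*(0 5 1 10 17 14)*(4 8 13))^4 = (0 4 14)(1 10 5)(3 15 13 17 8)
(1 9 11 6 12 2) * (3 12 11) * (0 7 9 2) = (0 7 9 3 12)(1 2)(6 11) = [7, 2, 1, 12, 4, 5, 11, 9, 8, 3, 10, 6, 0]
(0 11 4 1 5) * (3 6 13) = (0 11 4 1 5)(3 6 13) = [11, 5, 2, 6, 1, 0, 13, 7, 8, 9, 10, 4, 12, 3]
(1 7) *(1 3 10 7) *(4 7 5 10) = (3 4 7)(5 10) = [0, 1, 2, 4, 7, 10, 6, 3, 8, 9, 5]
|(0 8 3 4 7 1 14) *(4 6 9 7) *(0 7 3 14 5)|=|(0 8 14 7 1 5)(3 6 9)|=6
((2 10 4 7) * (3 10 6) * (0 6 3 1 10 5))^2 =(0 1 4 2 5 6 10 7 3)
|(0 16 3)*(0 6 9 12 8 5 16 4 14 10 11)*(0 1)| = |(0 4 14 10 11 1)(3 6 9 12 8 5 16)| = 42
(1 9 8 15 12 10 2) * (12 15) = (15)(1 9 8 12 10 2) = [0, 9, 1, 3, 4, 5, 6, 7, 12, 8, 2, 11, 10, 13, 14, 15]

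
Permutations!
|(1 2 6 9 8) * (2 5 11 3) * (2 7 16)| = |(1 5 11 3 7 16 2 6 9 8)| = 10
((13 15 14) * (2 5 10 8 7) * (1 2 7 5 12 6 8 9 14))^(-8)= (1 6 10 13 2 8 9 15 12 5 14)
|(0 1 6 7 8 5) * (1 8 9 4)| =|(0 8 5)(1 6 7 9 4)| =15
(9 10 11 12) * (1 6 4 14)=(1 6 4 14)(9 10 11 12)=[0, 6, 2, 3, 14, 5, 4, 7, 8, 10, 11, 12, 9, 13, 1]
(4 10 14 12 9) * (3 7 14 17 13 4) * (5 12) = [0, 1, 2, 7, 10, 12, 6, 14, 8, 3, 17, 11, 9, 4, 5, 15, 16, 13] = (3 7 14 5 12 9)(4 10 17 13)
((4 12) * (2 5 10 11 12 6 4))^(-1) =((2 5 10 11 12)(4 6))^(-1) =(2 12 11 10 5)(4 6)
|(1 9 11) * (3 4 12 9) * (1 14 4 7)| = |(1 3 7)(4 12 9 11 14)| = 15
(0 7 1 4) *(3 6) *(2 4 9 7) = (0 2 4)(1 9 7)(3 6) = [2, 9, 4, 6, 0, 5, 3, 1, 8, 7]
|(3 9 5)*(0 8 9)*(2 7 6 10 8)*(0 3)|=8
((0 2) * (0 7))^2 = ((0 2 7))^2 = (0 7 2)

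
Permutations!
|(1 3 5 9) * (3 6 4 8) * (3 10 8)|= 6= |(1 6 4 3 5 9)(8 10)|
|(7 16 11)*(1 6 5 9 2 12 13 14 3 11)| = 12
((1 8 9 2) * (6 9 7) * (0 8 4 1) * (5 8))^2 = (0 8 6 2 5 7 9)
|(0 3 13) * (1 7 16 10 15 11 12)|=|(0 3 13)(1 7 16 10 15 11 12)|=21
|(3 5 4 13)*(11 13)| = |(3 5 4 11 13)| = 5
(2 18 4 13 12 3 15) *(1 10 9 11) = (1 10 9 11)(2 18 4 13 12 3 15) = [0, 10, 18, 15, 13, 5, 6, 7, 8, 11, 9, 1, 3, 12, 14, 2, 16, 17, 4]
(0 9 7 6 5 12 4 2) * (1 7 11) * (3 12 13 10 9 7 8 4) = (0 7 6 5 13 10 9 11 1 8 4 2)(3 12) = [7, 8, 0, 12, 2, 13, 5, 6, 4, 11, 9, 1, 3, 10]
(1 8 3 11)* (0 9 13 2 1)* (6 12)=(0 9 13 2 1 8 3 11)(6 12)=[9, 8, 1, 11, 4, 5, 12, 7, 3, 13, 10, 0, 6, 2]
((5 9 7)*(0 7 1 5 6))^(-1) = ((0 7 6)(1 5 9))^(-1) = (0 6 7)(1 9 5)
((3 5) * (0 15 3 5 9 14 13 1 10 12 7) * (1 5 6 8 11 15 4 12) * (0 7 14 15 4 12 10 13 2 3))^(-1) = ((0 12 14 2 3 9 15)(1 13 5 6 8 11 4 10))^(-1) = (0 15 9 3 2 14 12)(1 10 4 11 8 6 5 13)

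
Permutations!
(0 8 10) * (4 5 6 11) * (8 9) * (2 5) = (0 9 8 10)(2 5 6 11 4) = [9, 1, 5, 3, 2, 6, 11, 7, 10, 8, 0, 4]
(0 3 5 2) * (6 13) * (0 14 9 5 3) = (2 14 9 5)(6 13) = [0, 1, 14, 3, 4, 2, 13, 7, 8, 5, 10, 11, 12, 6, 9]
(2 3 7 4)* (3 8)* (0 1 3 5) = (0 1 3 7 4 2 8 5) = [1, 3, 8, 7, 2, 0, 6, 4, 5]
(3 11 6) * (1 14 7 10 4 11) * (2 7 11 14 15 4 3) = (1 15 4 14 11 6 2 7 10 3) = [0, 15, 7, 1, 14, 5, 2, 10, 8, 9, 3, 6, 12, 13, 11, 4]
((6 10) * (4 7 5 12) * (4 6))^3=(4 12)(5 10)(6 7)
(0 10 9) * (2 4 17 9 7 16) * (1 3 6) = [10, 3, 4, 6, 17, 5, 1, 16, 8, 0, 7, 11, 12, 13, 14, 15, 2, 9] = (0 10 7 16 2 4 17 9)(1 3 6)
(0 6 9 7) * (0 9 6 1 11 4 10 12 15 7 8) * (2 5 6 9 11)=(0 1 2 5 6 9 8)(4 10 12 15 7 11)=[1, 2, 5, 3, 10, 6, 9, 11, 0, 8, 12, 4, 15, 13, 14, 7]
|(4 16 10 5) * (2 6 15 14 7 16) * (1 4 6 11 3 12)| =|(1 4 2 11 3 12)(5 6 15 14 7 16 10)| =42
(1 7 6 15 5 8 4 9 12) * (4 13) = (1 7 6 15 5 8 13 4 9 12) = [0, 7, 2, 3, 9, 8, 15, 6, 13, 12, 10, 11, 1, 4, 14, 5]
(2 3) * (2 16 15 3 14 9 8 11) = (2 14 9 8 11)(3 16 15) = [0, 1, 14, 16, 4, 5, 6, 7, 11, 8, 10, 2, 12, 13, 9, 3, 15]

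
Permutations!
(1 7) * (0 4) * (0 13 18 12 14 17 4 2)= [2, 7, 0, 3, 13, 5, 6, 1, 8, 9, 10, 11, 14, 18, 17, 15, 16, 4, 12]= (0 2)(1 7)(4 13 18 12 14 17)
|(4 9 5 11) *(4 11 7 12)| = |(4 9 5 7 12)| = 5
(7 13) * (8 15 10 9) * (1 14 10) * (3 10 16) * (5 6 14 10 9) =(1 10 5 6 14 16 3 9 8 15)(7 13) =[0, 10, 2, 9, 4, 6, 14, 13, 15, 8, 5, 11, 12, 7, 16, 1, 3]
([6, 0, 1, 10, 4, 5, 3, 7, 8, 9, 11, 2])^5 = (0 2 10 6 1 11 3)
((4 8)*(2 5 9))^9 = ((2 5 9)(4 8))^9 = (9)(4 8)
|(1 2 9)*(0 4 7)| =3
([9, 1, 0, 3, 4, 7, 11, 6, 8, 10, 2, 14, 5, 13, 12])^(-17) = (0 2 10 9)(5 7 6 11 14 12)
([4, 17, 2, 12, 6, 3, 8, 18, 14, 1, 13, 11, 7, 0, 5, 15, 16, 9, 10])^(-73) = (0 13 10 18 7 12 3 5 14 8 6 4)(1 9 17)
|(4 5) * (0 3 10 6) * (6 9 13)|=6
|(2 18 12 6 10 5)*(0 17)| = 6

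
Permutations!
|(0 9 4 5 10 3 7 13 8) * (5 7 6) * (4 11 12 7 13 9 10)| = 8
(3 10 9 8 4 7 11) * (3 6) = [0, 1, 2, 10, 7, 5, 3, 11, 4, 8, 9, 6] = (3 10 9 8 4 7 11 6)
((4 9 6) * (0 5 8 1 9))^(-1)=(0 4 6 9 1 8 5)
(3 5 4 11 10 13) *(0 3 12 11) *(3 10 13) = (0 10 3 5 4)(11 13 12) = [10, 1, 2, 5, 0, 4, 6, 7, 8, 9, 3, 13, 11, 12]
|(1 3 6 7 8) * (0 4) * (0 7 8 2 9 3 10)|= |(0 4 7 2 9 3 6 8 1 10)|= 10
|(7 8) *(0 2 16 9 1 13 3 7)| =9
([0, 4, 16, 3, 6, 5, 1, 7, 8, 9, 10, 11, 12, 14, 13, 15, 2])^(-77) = [0, 4, 16, 3, 6, 5, 1, 7, 8, 9, 10, 11, 12, 14, 13, 15, 2]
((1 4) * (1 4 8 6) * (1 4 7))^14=(1 7 4 6 8)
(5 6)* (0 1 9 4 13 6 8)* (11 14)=[1, 9, 2, 3, 13, 8, 5, 7, 0, 4, 10, 14, 12, 6, 11]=(0 1 9 4 13 6 5 8)(11 14)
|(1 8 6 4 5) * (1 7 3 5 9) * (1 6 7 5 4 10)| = |(1 8 7 3 4 9 6 10)| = 8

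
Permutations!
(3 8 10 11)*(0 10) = [10, 1, 2, 8, 4, 5, 6, 7, 0, 9, 11, 3] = (0 10 11 3 8)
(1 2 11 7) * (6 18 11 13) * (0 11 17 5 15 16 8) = [11, 2, 13, 3, 4, 15, 18, 1, 0, 9, 10, 7, 12, 6, 14, 16, 8, 5, 17] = (0 11 7 1 2 13 6 18 17 5 15 16 8)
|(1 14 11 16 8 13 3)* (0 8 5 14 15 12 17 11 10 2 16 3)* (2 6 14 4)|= 12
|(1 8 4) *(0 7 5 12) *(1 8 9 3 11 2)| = 20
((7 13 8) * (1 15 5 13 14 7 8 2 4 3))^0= ((1 15 5 13 2 4 3)(7 14))^0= (15)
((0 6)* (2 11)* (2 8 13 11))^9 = (13)(0 6)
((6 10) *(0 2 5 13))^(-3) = ((0 2 5 13)(6 10))^(-3) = (0 2 5 13)(6 10)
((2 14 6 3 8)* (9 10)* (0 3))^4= (0 14 8)(2 3 6)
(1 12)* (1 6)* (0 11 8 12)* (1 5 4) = (0 11 8 12 6 5 4 1) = [11, 0, 2, 3, 1, 4, 5, 7, 12, 9, 10, 8, 6]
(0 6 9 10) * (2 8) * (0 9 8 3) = (0 6 8 2 3)(9 10) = [6, 1, 3, 0, 4, 5, 8, 7, 2, 10, 9]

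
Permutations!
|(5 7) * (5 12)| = 3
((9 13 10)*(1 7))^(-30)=((1 7)(9 13 10))^(-30)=(13)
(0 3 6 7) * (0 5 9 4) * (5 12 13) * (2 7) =(0 3 6 2 7 12 13 5 9 4) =[3, 1, 7, 6, 0, 9, 2, 12, 8, 4, 10, 11, 13, 5]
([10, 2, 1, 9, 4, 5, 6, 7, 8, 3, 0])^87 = [10, 2, 1, 9, 4, 5, 6, 7, 8, 3, 0]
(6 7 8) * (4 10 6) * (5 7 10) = (4 5 7 8)(6 10) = [0, 1, 2, 3, 5, 7, 10, 8, 4, 9, 6]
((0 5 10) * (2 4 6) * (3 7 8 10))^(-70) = (0 3 8)(2 6 4)(5 7 10)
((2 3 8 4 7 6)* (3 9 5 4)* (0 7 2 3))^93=(0 3 7 8 6)(2 9 5 4)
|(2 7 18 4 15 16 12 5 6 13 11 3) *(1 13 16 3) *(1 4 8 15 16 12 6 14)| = 18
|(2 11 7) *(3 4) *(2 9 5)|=10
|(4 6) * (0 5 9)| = 6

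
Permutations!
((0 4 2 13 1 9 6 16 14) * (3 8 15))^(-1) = (0 14 16 6 9 1 13 2 4)(3 15 8)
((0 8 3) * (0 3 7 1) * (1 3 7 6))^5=(0 8 6 1)(3 7)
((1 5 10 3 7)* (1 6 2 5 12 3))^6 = ((1 12 3 7 6 2 5 10))^6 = (1 5 6 3)(2 7 12 10)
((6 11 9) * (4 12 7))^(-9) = (12)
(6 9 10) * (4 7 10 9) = (4 7 10 6) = [0, 1, 2, 3, 7, 5, 4, 10, 8, 9, 6]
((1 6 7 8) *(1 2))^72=((1 6 7 8 2))^72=(1 7 2 6 8)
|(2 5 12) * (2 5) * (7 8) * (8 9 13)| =|(5 12)(7 9 13 8)| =4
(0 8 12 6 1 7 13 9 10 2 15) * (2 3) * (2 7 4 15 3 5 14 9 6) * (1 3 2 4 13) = (0 8 12 4 15)(1 13 6 3 7)(5 14 9 10) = [8, 13, 2, 7, 15, 14, 3, 1, 12, 10, 5, 11, 4, 6, 9, 0]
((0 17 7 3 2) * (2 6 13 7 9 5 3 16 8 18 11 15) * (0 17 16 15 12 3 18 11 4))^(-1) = (0 4 18 5 9 17 2 15 7 13 6 3 12 11 8 16)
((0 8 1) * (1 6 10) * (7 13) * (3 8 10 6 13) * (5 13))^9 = (3 7 13 5 8)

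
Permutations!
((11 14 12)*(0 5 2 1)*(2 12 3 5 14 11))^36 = ((0 14 3 5 12 2 1))^36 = (0 14 3 5 12 2 1)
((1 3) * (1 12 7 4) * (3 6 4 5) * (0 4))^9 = (0 4 1 6)(3 12 7 5)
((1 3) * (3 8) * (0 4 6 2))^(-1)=(0 2 6 4)(1 3 8)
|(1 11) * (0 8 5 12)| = 4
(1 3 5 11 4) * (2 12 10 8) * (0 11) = (0 11 4 1 3 5)(2 12 10 8) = [11, 3, 12, 5, 1, 0, 6, 7, 2, 9, 8, 4, 10]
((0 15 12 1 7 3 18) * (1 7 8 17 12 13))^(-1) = (0 18 3 7 12 17 8 1 13 15)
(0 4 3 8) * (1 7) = (0 4 3 8)(1 7) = [4, 7, 2, 8, 3, 5, 6, 1, 0]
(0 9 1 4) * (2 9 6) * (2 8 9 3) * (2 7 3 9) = (0 6 8 2 9 1 4)(3 7) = [6, 4, 9, 7, 0, 5, 8, 3, 2, 1]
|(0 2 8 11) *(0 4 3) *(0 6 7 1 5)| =|(0 2 8 11 4 3 6 7 1 5)| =10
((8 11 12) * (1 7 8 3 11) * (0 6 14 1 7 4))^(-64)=((0 6 14 1 4)(3 11 12)(7 8))^(-64)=(0 6 14 1 4)(3 12 11)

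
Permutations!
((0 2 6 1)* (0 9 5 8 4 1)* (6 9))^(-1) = ((0 2 9 5 8 4 1 6))^(-1) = (0 6 1 4 8 5 9 2)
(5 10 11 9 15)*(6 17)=(5 10 11 9 15)(6 17)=[0, 1, 2, 3, 4, 10, 17, 7, 8, 15, 11, 9, 12, 13, 14, 5, 16, 6]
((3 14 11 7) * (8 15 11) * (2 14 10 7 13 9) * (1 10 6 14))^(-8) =((1 10 7 3 6 14 8 15 11 13 9 2))^(-8) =(1 6 11)(2 3 15)(7 8 9)(10 14 13)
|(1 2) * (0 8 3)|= 6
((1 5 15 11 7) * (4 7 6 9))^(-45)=(1 11 4 5 6 7 15 9)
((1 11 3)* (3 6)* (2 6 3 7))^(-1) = ((1 11 3)(2 6 7))^(-1) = (1 3 11)(2 7 6)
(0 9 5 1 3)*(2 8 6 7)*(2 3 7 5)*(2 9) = (9)(0 2 8 6 5 1 7 3) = [2, 7, 8, 0, 4, 1, 5, 3, 6, 9]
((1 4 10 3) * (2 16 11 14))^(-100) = (16)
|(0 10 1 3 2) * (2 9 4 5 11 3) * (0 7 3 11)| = |(11)(0 10 1 2 7 3 9 4 5)| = 9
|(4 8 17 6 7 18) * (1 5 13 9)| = |(1 5 13 9)(4 8 17 6 7 18)| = 12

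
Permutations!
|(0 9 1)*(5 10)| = |(0 9 1)(5 10)| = 6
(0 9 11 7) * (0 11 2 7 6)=(0 9 2 7 11 6)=[9, 1, 7, 3, 4, 5, 0, 11, 8, 2, 10, 6]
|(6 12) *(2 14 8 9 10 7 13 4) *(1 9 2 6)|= |(1 9 10 7 13 4 6 12)(2 14 8)|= 24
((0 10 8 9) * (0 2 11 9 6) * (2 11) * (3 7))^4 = (11)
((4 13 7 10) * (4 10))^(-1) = ((4 13 7))^(-1) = (4 7 13)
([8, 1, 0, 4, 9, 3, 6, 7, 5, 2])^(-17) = (0 4 8 9 5 2 3)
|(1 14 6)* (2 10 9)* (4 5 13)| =3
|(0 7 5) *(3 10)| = 6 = |(0 7 5)(3 10)|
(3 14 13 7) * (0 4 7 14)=(0 4 7 3)(13 14)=[4, 1, 2, 0, 7, 5, 6, 3, 8, 9, 10, 11, 12, 14, 13]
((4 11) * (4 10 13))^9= ((4 11 10 13))^9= (4 11 10 13)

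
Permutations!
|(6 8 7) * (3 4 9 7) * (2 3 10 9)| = 15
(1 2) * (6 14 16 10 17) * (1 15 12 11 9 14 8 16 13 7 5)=(1 2 15 12 11 9 14 13 7 5)(6 8 16 10 17)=[0, 2, 15, 3, 4, 1, 8, 5, 16, 14, 17, 9, 11, 7, 13, 12, 10, 6]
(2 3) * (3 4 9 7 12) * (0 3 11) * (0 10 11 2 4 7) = (0 3 4 9)(2 7 12)(10 11) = [3, 1, 7, 4, 9, 5, 6, 12, 8, 0, 11, 10, 2]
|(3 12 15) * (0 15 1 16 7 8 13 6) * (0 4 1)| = 28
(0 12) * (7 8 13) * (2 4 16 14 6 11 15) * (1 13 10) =(0 12)(1 13 7 8 10)(2 4 16 14 6 11 15) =[12, 13, 4, 3, 16, 5, 11, 8, 10, 9, 1, 15, 0, 7, 6, 2, 14]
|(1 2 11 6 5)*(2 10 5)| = 3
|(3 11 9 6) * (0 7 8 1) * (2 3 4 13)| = 28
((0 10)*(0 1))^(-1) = (0 1 10)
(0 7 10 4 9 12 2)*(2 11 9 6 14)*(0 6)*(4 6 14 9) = (0 7 10 6 9 12 11 4)(2 14) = [7, 1, 14, 3, 0, 5, 9, 10, 8, 12, 6, 4, 11, 13, 2]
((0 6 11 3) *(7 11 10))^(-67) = (0 3 11 7 10 6)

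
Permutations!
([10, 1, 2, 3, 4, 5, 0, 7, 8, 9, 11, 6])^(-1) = [6, 1, 2, 3, 4, 5, 11, 7, 8, 9, 0, 10]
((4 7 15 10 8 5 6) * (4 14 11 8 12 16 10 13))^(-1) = (4 13 15 7)(5 8 11 14 6)(10 16 12)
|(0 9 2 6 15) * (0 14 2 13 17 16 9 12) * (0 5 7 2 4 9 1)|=|(0 12 5 7 2 6 15 14 4 9 13 17 16 1)|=14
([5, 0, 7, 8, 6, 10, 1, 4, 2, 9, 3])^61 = (0 5 10 3 8 2 7 4 6 1)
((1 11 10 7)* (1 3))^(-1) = (1 3 7 10 11)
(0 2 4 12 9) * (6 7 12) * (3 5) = (0 2 4 6 7 12 9)(3 5) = [2, 1, 4, 5, 6, 3, 7, 12, 8, 0, 10, 11, 9]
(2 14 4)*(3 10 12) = (2 14 4)(3 10 12) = [0, 1, 14, 10, 2, 5, 6, 7, 8, 9, 12, 11, 3, 13, 4]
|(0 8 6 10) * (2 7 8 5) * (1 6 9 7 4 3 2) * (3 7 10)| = |(0 5 1 6 3 2 4 7 8 9 10)| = 11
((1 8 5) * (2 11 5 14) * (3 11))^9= ((1 8 14 2 3 11 5))^9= (1 14 3 5 8 2 11)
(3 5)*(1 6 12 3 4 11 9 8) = (1 6 12 3 5 4 11 9 8) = [0, 6, 2, 5, 11, 4, 12, 7, 1, 8, 10, 9, 3]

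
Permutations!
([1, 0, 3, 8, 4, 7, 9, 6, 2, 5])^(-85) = (0 1)(2 8 3)(5 9 6 7)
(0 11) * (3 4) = (0 11)(3 4) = [11, 1, 2, 4, 3, 5, 6, 7, 8, 9, 10, 0]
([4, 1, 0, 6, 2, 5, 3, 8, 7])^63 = [0, 1, 2, 6, 4, 5, 3, 8, 7]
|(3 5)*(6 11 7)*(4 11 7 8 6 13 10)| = 14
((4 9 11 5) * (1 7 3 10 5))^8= ((1 7 3 10 5 4 9 11))^8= (11)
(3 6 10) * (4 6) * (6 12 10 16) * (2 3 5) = [0, 1, 3, 4, 12, 2, 16, 7, 8, 9, 5, 11, 10, 13, 14, 15, 6] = (2 3 4 12 10 5)(6 16)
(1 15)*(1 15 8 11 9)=(15)(1 8 11 9)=[0, 8, 2, 3, 4, 5, 6, 7, 11, 1, 10, 9, 12, 13, 14, 15]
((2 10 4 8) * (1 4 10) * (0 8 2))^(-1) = (10)(0 8)(1 2 4)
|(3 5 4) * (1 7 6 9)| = 12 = |(1 7 6 9)(3 5 4)|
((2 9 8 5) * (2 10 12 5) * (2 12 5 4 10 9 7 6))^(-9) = ((2 7 6)(4 10 5 9 8 12))^(-9) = (4 9)(5 12)(8 10)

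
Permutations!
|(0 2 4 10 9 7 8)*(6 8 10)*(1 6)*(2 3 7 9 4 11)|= 8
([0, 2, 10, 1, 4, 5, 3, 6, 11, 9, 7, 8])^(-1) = (1 3 6 7 10 2)(8 11)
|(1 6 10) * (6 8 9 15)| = 6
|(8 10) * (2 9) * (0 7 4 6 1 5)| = |(0 7 4 6 1 5)(2 9)(8 10)| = 6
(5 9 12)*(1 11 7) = (1 11 7)(5 9 12) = [0, 11, 2, 3, 4, 9, 6, 1, 8, 12, 10, 7, 5]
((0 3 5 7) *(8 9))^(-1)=((0 3 5 7)(8 9))^(-1)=(0 7 5 3)(8 9)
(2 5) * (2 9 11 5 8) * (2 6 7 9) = (2 8 6 7 9 11 5) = [0, 1, 8, 3, 4, 2, 7, 9, 6, 11, 10, 5]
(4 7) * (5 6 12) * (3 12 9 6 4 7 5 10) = [0, 1, 2, 12, 5, 4, 9, 7, 8, 6, 3, 11, 10] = (3 12 10)(4 5)(6 9)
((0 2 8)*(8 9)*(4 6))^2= (0 9)(2 8)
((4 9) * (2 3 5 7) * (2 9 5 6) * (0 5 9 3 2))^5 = (4 9)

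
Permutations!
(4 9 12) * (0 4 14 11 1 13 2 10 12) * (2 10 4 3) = (0 3 2 4 9)(1 13 10 12 14 11) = [3, 13, 4, 2, 9, 5, 6, 7, 8, 0, 12, 1, 14, 10, 11]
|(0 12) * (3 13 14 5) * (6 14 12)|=|(0 6 14 5 3 13 12)|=7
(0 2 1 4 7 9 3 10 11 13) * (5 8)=[2, 4, 1, 10, 7, 8, 6, 9, 5, 3, 11, 13, 12, 0]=(0 2 1 4 7 9 3 10 11 13)(5 8)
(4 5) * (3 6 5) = (3 6 5 4) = [0, 1, 2, 6, 3, 4, 5]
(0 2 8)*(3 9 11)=(0 2 8)(3 9 11)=[2, 1, 8, 9, 4, 5, 6, 7, 0, 11, 10, 3]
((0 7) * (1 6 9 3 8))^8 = (1 3 6 8 9)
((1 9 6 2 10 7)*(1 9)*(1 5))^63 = ((1 5)(2 10 7 9 6))^63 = (1 5)(2 9 10 6 7)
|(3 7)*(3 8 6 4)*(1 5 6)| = |(1 5 6 4 3 7 8)| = 7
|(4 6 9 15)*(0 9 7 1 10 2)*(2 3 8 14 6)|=35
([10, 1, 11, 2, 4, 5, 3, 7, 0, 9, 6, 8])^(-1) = [8, 1, 3, 6, 4, 5, 10, 7, 11, 9, 0, 2]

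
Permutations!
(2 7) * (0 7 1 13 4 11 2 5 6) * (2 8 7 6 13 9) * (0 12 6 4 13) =(13)(0 4 11 8 7 5)(1 9 2)(6 12) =[4, 9, 1, 3, 11, 0, 12, 5, 7, 2, 10, 8, 6, 13]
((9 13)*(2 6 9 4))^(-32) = (2 13 6 4 9)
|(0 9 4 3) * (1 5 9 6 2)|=8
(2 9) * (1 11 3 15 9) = (1 11 3 15 9 2) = [0, 11, 1, 15, 4, 5, 6, 7, 8, 2, 10, 3, 12, 13, 14, 9]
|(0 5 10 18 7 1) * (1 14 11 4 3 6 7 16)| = |(0 5 10 18 16 1)(3 6 7 14 11 4)| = 6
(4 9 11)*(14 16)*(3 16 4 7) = (3 16 14 4 9 11 7) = [0, 1, 2, 16, 9, 5, 6, 3, 8, 11, 10, 7, 12, 13, 4, 15, 14]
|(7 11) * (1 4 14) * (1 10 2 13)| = |(1 4 14 10 2 13)(7 11)| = 6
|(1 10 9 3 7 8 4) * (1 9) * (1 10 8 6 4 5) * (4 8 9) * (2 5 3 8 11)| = 9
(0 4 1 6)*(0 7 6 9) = (0 4 1 9)(6 7) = [4, 9, 2, 3, 1, 5, 7, 6, 8, 0]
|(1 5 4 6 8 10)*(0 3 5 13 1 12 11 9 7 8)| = 30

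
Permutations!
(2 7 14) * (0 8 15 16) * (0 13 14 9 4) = (0 8 15 16 13 14 2 7 9 4) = [8, 1, 7, 3, 0, 5, 6, 9, 15, 4, 10, 11, 12, 14, 2, 16, 13]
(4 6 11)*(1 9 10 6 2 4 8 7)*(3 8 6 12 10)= (1 9 3 8 7)(2 4)(6 11)(10 12)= [0, 9, 4, 8, 2, 5, 11, 1, 7, 3, 12, 6, 10]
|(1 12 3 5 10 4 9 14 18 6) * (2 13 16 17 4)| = |(1 12 3 5 10 2 13 16 17 4 9 14 18 6)| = 14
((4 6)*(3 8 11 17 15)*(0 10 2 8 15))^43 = ((0 10 2 8 11 17)(3 15)(4 6))^43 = (0 10 2 8 11 17)(3 15)(4 6)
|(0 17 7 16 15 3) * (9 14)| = 6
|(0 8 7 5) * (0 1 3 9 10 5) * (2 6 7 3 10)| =|(0 8 3 9 2 6 7)(1 10 5)| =21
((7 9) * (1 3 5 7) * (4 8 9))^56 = ((1 3 5 7 4 8 9))^56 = (9)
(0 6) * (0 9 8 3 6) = (3 6 9 8) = [0, 1, 2, 6, 4, 5, 9, 7, 3, 8]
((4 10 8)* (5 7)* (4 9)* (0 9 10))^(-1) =(0 4 9)(5 7)(8 10)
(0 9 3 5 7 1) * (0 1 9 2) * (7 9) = (0 2)(3 5 9) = [2, 1, 0, 5, 4, 9, 6, 7, 8, 3]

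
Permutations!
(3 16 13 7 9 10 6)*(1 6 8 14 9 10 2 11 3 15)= (1 6 15)(2 11 3 16 13 7 10 8 14 9)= [0, 6, 11, 16, 4, 5, 15, 10, 14, 2, 8, 3, 12, 7, 9, 1, 13]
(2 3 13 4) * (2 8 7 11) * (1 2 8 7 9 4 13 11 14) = (1 2 3 11 8 9 4 7 14) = [0, 2, 3, 11, 7, 5, 6, 14, 9, 4, 10, 8, 12, 13, 1]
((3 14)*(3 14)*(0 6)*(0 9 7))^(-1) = ((14)(0 6 9 7))^(-1) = (14)(0 7 9 6)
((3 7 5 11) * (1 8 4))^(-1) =(1 4 8)(3 11 5 7)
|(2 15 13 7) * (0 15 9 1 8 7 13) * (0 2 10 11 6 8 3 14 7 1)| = |(0 15 2 9)(1 3 14 7 10 11 6 8)| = 8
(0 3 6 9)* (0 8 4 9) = (0 3 6)(4 9 8) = [3, 1, 2, 6, 9, 5, 0, 7, 4, 8]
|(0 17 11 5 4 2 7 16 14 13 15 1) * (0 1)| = 11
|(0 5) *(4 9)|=2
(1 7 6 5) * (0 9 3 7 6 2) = [9, 6, 0, 7, 4, 1, 5, 2, 8, 3] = (0 9 3 7 2)(1 6 5)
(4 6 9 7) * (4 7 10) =(4 6 9 10) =[0, 1, 2, 3, 6, 5, 9, 7, 8, 10, 4]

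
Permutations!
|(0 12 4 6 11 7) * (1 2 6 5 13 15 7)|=28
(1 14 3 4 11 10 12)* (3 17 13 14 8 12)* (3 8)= (1 3 4 11 10 8 12)(13 14 17)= [0, 3, 2, 4, 11, 5, 6, 7, 12, 9, 8, 10, 1, 14, 17, 15, 16, 13]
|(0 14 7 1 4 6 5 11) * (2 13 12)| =24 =|(0 14 7 1 4 6 5 11)(2 13 12)|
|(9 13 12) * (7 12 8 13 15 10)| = 10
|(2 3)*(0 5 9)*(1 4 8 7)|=|(0 5 9)(1 4 8 7)(2 3)|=12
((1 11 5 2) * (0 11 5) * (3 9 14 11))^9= ((0 3 9 14 11)(1 5 2))^9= (0 11 14 9 3)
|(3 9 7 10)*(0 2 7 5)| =7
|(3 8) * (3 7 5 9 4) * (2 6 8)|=8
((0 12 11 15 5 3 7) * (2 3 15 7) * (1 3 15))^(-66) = ((0 12 11 7)(1 3 2 15 5))^(-66) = (0 11)(1 5 15 2 3)(7 12)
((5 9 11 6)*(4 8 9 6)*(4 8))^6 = ((5 6)(8 9 11))^6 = (11)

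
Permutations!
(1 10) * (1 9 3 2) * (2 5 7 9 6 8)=(1 10 6 8 2)(3 5 7 9)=[0, 10, 1, 5, 4, 7, 8, 9, 2, 3, 6]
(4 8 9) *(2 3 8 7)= (2 3 8 9 4 7)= [0, 1, 3, 8, 7, 5, 6, 2, 9, 4]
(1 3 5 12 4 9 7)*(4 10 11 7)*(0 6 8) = (0 6 8)(1 3 5 12 10 11 7)(4 9) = [6, 3, 2, 5, 9, 12, 8, 1, 0, 4, 11, 7, 10]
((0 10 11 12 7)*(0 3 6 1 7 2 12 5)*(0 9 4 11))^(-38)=(12)(1 3)(4 5)(6 7)(9 11)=((0 10)(1 7 3 6)(2 12)(4 11 5 9))^(-38)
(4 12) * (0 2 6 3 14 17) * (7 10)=(0 2 6 3 14 17)(4 12)(7 10)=[2, 1, 6, 14, 12, 5, 3, 10, 8, 9, 7, 11, 4, 13, 17, 15, 16, 0]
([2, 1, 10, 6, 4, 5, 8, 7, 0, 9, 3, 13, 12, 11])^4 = [6, 1, 8, 2, 4, 5, 10, 7, 3, 9, 0, 11, 12, 13]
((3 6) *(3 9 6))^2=((6 9))^2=(9)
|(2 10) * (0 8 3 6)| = |(0 8 3 6)(2 10)| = 4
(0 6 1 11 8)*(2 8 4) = [6, 11, 8, 3, 2, 5, 1, 7, 0, 9, 10, 4] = (0 6 1 11 4 2 8)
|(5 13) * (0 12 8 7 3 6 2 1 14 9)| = 10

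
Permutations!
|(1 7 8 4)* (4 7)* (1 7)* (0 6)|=|(0 6)(1 4 7 8)|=4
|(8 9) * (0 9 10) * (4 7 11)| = |(0 9 8 10)(4 7 11)| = 12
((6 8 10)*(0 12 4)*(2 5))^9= (12)(2 5)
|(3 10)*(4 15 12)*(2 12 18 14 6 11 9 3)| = |(2 12 4 15 18 14 6 11 9 3 10)| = 11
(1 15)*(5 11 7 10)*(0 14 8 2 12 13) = [14, 15, 12, 3, 4, 11, 6, 10, 2, 9, 5, 7, 13, 0, 8, 1] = (0 14 8 2 12 13)(1 15)(5 11 7 10)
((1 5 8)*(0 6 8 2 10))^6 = (0 10 2 5 1 8 6)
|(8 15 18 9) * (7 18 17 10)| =7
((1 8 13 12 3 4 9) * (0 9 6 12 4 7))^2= (0 1 13 6 3)(4 12 7 9 8)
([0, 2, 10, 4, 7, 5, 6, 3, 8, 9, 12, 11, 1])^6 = [0, 10, 12, 3, 4, 5, 6, 7, 8, 9, 1, 11, 2]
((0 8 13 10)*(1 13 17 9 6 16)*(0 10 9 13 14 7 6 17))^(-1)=((0 8)(1 14 7 6 16)(9 17 13))^(-1)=(0 8)(1 16 6 7 14)(9 13 17)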